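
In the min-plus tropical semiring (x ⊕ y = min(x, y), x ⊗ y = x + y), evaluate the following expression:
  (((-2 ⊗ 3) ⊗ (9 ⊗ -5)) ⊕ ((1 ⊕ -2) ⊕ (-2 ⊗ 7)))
(((-2 ⊗ 3) ⊗ (9 ⊗ -5)) ⊕ ((1 ⊕ -2) ⊕ (-2 ⊗ 7))) = -2

Expand innermost to outermost. Recall ⊕ takes the minimum of its arguments and ⊗ takes their sum. Working out the expression (((-2 ⊗ 3) ⊗ (9 ⊗ -5)) ⊕ ((1 ⊕ -2) ⊕ (-2 ⊗ 7))) gives -2.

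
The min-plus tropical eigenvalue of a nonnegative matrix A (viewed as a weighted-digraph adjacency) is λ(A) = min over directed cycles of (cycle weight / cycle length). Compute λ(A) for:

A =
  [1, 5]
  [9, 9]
λ(A) = 1

Enumerate directed cycles and compute their means (weight / length). Sample:
  cycle 0 → 0: weight = 1, length = 1, mean = 1/1 ≈ 1.000
  cycle 1 → 1: weight = 9, length = 1, mean = 9/1 ≈ 9.000
  cycle 0 → 1 → 0: weight = 14, length = 2, mean = 14/2 ≈ 7.000
  cycle 1 → 0 → 1: weight = 14, length = 2, mean = 14/2 ≈ 7.000
Minimum mean = 1.000, attained e.g. along the cycle 0 → 0 with weight 1 and length 1. So λ(A) = 1/1 = 1.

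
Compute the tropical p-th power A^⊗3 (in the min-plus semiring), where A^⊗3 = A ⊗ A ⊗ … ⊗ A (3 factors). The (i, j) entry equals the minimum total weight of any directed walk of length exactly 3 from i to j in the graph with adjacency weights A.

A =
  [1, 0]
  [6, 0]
A^⊗3 =
  [3, 0]
  [6, 0]

Each entry (A^⊗3)_ij equals the minimum over all length-3 walks i = v_0 → v_1 → … → v_3 = j of Σ_t A[v_t][v_{t+1}]. For example, for (i, j) = (0, 1) we minimise over 4 possible intermediate vertex sequences; the minimum is 0, attained along the walk 0 → 1 → 1 → 1.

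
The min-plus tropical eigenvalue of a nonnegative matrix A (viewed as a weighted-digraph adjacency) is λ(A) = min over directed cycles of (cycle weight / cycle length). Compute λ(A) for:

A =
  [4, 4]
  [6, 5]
λ(A) = 4

Enumerate directed cycles and compute their means (weight / length). Sample:
  cycle 0 → 0: weight = 4, length = 1, mean = 4/1 ≈ 4.000
  cycle 1 → 1: weight = 5, length = 1, mean = 5/1 ≈ 5.000
  cycle 0 → 1 → 0: weight = 10, length = 2, mean = 10/2 ≈ 5.000
  cycle 1 → 0 → 1: weight = 10, length = 2, mean = 10/2 ≈ 5.000
Minimum mean = 4.000, attained e.g. along the cycle 0 → 0 with weight 4 and length 1. So λ(A) = 4/1 = 4.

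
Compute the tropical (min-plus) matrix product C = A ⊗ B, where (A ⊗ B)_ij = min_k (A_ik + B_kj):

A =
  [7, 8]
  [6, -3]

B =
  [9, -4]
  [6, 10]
A ⊗ B =
  [14, 3]
  [3, 2]

Apply the min-plus product entry-by-entry:
  C[0][0] = min over k of (A[0][0] + B[0][0] = 7 + 9 = 16, A[0][1] + B[1][0] = 8 + 6 = 14) = 14 (attained at k = 1)
  C[0][1] = min over k of (A[0][0] + B[0][1] = 7 + -4 = 3, A[0][1] + B[1][1] = 8 + 10 = 18) = 3 (attained at k = 0)
  C[1][0] = min over k of (A[1][0] + B[0][0] = 6 + 9 = 15, A[1][1] + B[1][0] = -3 + 6 = 3) = 3 (attained at k = 1)
  C[1][1] = min over k of (A[1][0] + B[0][1] = 6 + -4 = 2, A[1][1] + B[1][1] = -3 + 10 = 7) = 2 (attained at k = 0)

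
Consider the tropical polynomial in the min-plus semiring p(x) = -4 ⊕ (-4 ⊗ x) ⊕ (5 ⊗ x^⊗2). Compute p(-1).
p(-1) = -5

A tropical monomial a ⊗ x^⊗i evaluates to a + i · x. Evaluating each term at x = -1:
  Term 0 contributes -4 + 0 · -1 = -4
  Term 1 contributes -4 + 1 · -1 = -5
  Term 2 contributes 5 + 2 · -1 = 3
p(-1) = ⊕ of these = min[-4, -5, 3] = -5.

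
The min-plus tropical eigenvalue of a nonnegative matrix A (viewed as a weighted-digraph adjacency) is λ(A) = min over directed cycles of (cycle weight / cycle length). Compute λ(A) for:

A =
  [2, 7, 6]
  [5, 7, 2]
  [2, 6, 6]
λ(A) = 2

Enumerate directed cycles and compute their means (weight / length). Sample:
  cycle 0 → 0: weight = 2, length = 1, mean = 2/1 ≈ 2.000
  cycle 1 → 1: weight = 7, length = 1, mean = 7/1 ≈ 7.000
  cycle 2 → 2: weight = 6, length = 1, mean = 6/1 ≈ 6.000
  cycle 0 → 1 → 0: weight = 12, length = 2, mean = 12/2 ≈ 6.000
  cycle 0 → 2 → 0: weight = 8, length = 2, mean = 8/2 ≈ 4.000
  cycle 1 → 0 → 1: weight = 12, length = 2, mean = 12/2 ≈ 6.000
Minimum mean = 2.000, attained e.g. along the cycle 0 → 0 with weight 2 and length 1. So λ(A) = 2/1 = 2.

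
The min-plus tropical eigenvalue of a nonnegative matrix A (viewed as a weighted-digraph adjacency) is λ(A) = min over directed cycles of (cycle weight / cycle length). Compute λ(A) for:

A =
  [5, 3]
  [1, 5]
λ(A) = 2

Enumerate directed cycles and compute their means (weight / length). Sample:
  cycle 0 → 0: weight = 5, length = 1, mean = 5/1 ≈ 5.000
  cycle 1 → 1: weight = 5, length = 1, mean = 5/1 ≈ 5.000
  cycle 0 → 1 → 0: weight = 4, length = 2, mean = 4/2 ≈ 2.000
  cycle 1 → 0 → 1: weight = 4, length = 2, mean = 4/2 ≈ 2.000
Minimum mean = 2.000, attained e.g. along the cycle 0 → 1 → 0 with weight 4 and length 2. So λ(A) = 4/2 = 2.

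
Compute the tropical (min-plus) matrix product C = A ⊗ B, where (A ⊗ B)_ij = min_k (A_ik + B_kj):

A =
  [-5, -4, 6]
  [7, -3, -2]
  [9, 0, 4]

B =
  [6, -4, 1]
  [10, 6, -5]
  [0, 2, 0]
A ⊗ B =
  [1, -9, -9]
  [-2, 0, -8]
  [4, 5, -5]

Apply the min-plus product entry-by-entry:
  C[0][0] = min over k of (A[0][0] + B[0][0] = -5 + 6 = 1, A[0][1] + B[1][0] = -4 + 10 = 6, A[0][2] + B[2][0] = 6 + 0 = 6) = 1 (attained at k = 0)
  C[0][1] = min over k of (A[0][0] + B[0][1] = -5 + -4 = -9, A[0][1] + B[1][1] = -4 + 6 = 2, A[0][2] + B[2][1] = 6 + 2 = 8) = -9 (attained at k = 0)
  C[0][2] = min over k of (A[0][0] + B[0][2] = -5 + 1 = -4, A[0][1] + B[1][2] = -4 + -5 = -9, A[0][2] + B[2][2] = 6 + 0 = 6) = -9 (attained at k = 1)
  C[1][0] = min over k of (A[1][0] + B[0][0] = 7 + 6 = 13, A[1][1] + B[1][0] = -3 + 10 = 7, A[1][2] + B[2][0] = -2 + 0 = -2) = -2 (attained at k = 2)
  C[1][1] = min over k of (A[1][0] + B[0][1] = 7 + -4 = 3, A[1][1] + B[1][1] = -3 + 6 = 3, A[1][2] + B[2][1] = -2 + 2 = 0) = 0 (attained at k = 2)
  C[1][2] = min over k of (A[1][0] + B[0][2] = 7 + 1 = 8, A[1][1] + B[1][2] = -3 + -5 = -8, A[1][2] + B[2][2] = -2 + 0 = -2) = -8 (attained at k = 1)
  C[2][0] = min over k of (A[2][0] + B[0][0] = 9 + 6 = 15, A[2][1] + B[1][0] = 0 + 10 = 10, A[2][2] + B[2][0] = 4 + 0 = 4) = 4 (attained at k = 2)
  C[2][1] = min over k of (A[2][0] + B[0][1] = 9 + -4 = 5, A[2][1] + B[1][1] = 0 + 6 = 6, A[2][2] + B[2][1] = 4 + 2 = 6) = 5 (attained at k = 0)
  C[2][2] = min over k of (A[2][0] + B[0][2] = 9 + 1 = 10, A[2][1] + B[1][2] = 0 + -5 = -5, A[2][2] + B[2][2] = 4 + 0 = 4) = -5 (attained at k = 1)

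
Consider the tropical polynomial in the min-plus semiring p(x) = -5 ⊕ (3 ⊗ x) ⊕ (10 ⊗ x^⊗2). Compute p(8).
p(8) = -5

A tropical monomial a ⊗ x^⊗i evaluates to a + i · x. Evaluating each term at x = 8:
  Term 0 contributes -5 + 0 · 8 = -5
  Term 1 contributes 3 + 1 · 8 = 11
  Term 2 contributes 10 + 2 · 8 = 26
p(8) = ⊕ of these = min[-5, 11, 26] = -5.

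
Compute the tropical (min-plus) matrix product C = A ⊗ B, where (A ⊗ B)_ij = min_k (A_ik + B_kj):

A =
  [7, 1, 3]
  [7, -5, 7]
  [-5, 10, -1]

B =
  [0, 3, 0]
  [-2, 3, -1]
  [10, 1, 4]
A ⊗ B =
  [-1, 4, 0]
  [-7, -2, -6]
  [-5, -2, -5]

Apply the min-plus product entry-by-entry:
  C[0][0] = min over k of (A[0][0] + B[0][0] = 7 + 0 = 7, A[0][1] + B[1][0] = 1 + -2 = -1, A[0][2] + B[2][0] = 3 + 10 = 13) = -1 (attained at k = 1)
  C[0][1] = min over k of (A[0][0] + B[0][1] = 7 + 3 = 10, A[0][1] + B[1][1] = 1 + 3 = 4, A[0][2] + B[2][1] = 3 + 1 = 4) = 4 (attained at k = 1)
  C[0][2] = min over k of (A[0][0] + B[0][2] = 7 + 0 = 7, A[0][1] + B[1][2] = 1 + -1 = 0, A[0][2] + B[2][2] = 3 + 4 = 7) = 0 (attained at k = 1)
  C[1][0] = min over k of (A[1][0] + B[0][0] = 7 + 0 = 7, A[1][1] + B[1][0] = -5 + -2 = -7, A[1][2] + B[2][0] = 7 + 10 = 17) = -7 (attained at k = 1)
  C[1][1] = min over k of (A[1][0] + B[0][1] = 7 + 3 = 10, A[1][1] + B[1][1] = -5 + 3 = -2, A[1][2] + B[2][1] = 7 + 1 = 8) = -2 (attained at k = 1)
  C[1][2] = min over k of (A[1][0] + B[0][2] = 7 + 0 = 7, A[1][1] + B[1][2] = -5 + -1 = -6, A[1][2] + B[2][2] = 7 + 4 = 11) = -6 (attained at k = 1)
  C[2][0] = min over k of (A[2][0] + B[0][0] = -5 + 0 = -5, A[2][1] + B[1][0] = 10 + -2 = 8, A[2][2] + B[2][0] = -1 + 10 = 9) = -5 (attained at k = 0)
  C[2][1] = min over k of (A[2][0] + B[0][1] = -5 + 3 = -2, A[2][1] + B[1][1] = 10 + 3 = 13, A[2][2] + B[2][1] = -1 + 1 = 0) = -2 (attained at k = 0)
  C[2][2] = min over k of (A[2][0] + B[0][2] = -5 + 0 = -5, A[2][1] + B[1][2] = 10 + -1 = 9, A[2][2] + B[2][2] = -1 + 4 = 3) = -5 (attained at k = 0)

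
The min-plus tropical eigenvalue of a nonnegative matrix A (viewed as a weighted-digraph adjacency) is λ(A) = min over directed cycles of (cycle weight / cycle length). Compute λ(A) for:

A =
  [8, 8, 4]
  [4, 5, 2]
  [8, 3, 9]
λ(A) = 5/2

Enumerate directed cycles and compute their means (weight / length). Sample:
  cycle 0 → 0: weight = 8, length = 1, mean = 8/1 ≈ 8.000
  cycle 1 → 1: weight = 5, length = 1, mean = 5/1 ≈ 5.000
  cycle 2 → 2: weight = 9, length = 1, mean = 9/1 ≈ 9.000
  cycle 0 → 1 → 0: weight = 12, length = 2, mean = 12/2 ≈ 6.000
  cycle 0 → 2 → 0: weight = 12, length = 2, mean = 12/2 ≈ 6.000
  cycle 1 → 0 → 1: weight = 12, length = 2, mean = 12/2 ≈ 6.000
Minimum mean = 2.500, attained e.g. along the cycle 1 → 2 → 1 with weight 5 and length 2. So λ(A) = 5/2 = 5/2.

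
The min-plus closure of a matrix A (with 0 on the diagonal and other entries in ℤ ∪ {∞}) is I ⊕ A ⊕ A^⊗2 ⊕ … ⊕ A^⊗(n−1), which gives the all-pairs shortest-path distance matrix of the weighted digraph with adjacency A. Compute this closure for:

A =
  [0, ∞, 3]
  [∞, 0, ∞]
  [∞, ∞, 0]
Closure =
  [0, ∞, 3]
  [∞, 0, ∞]
  [∞, ∞, 0]

This is the Floyd-Warshall all-pairs shortest-path computation. For each intermediate vertex k = 0, 1, …, 2, update dist[i][j] ← min(dist[i][j], dist[i][k] + dist[k][j]). The final matrix gives, for each (i, j), the minimum total weight of any directed path from i to j (possibly empty when i = j).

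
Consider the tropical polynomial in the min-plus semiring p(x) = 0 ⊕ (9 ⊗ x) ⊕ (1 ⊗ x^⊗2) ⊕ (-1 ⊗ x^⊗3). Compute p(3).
p(3) = 0

A tropical monomial a ⊗ x^⊗i evaluates to a + i · x. Evaluating each term at x = 3:
  Term 0 contributes 0 + 0 · 3 = 0
  Term 1 contributes 9 + 1 · 3 = 12
  Term 2 contributes 1 + 2 · 3 = 7
  Term 3 contributes -1 + 3 · 3 = 8
p(3) = ⊕ of these = min[0, 12, 7, 8] = 0.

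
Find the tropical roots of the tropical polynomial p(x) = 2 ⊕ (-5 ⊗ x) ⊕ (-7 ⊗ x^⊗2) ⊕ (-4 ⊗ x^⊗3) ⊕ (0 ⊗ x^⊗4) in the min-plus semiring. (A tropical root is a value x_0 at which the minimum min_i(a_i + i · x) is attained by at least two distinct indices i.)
Roots: {-4, -3, 2, 7}

Each tropical root is a break point of the lower envelope of the lines y = a_i + i · x (there are 5 lines, with slopes 0, 1, ..., 4). Only the lines that attain the minimum somewhere contribute to roots; other lines are dominated. Here the surviving (envelope) indices are i = 4, i = 3, i = 2, i = 1, i = 0.
Intersections between consecutive envelope lines give the roots: for adjacent envelope indices i < j the intersection is x = (a_i − a_j) / (j − i). Reading off the sorted break points: {-4, -3, 2, 7}.
Verification: at each break x_0, at least two indices attain the minimum of min_i(a_i + i · x_0).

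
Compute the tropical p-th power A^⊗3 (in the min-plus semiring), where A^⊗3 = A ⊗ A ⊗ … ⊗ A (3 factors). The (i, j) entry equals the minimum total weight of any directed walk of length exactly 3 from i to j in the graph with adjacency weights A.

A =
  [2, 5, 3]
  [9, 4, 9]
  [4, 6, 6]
A^⊗3 =
  [6, 9, 7]
  [13, 12, 14]
  [8, 11, 9]

Each entry (A^⊗3)_ij equals the minimum over all length-3 walks i = v_0 → v_1 → … → v_3 = j of Σ_t A[v_t][v_{t+1}]. For example, for (i, j) = (0, 2) we minimise over 9 possible intermediate vertex sequences; the minimum is 7, attained along the walk 0 → 0 → 0 → 2.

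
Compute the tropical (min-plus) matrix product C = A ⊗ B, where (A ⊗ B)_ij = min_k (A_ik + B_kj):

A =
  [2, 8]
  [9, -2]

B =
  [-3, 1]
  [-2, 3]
A ⊗ B =
  [-1, 3]
  [-4, 1]

Apply the min-plus product entry-by-entry:
  C[0][0] = min over k of (A[0][0] + B[0][0] = 2 + -3 = -1, A[0][1] + B[1][0] = 8 + -2 = 6) = -1 (attained at k = 0)
  C[0][1] = min over k of (A[0][0] + B[0][1] = 2 + 1 = 3, A[0][1] + B[1][1] = 8 + 3 = 11) = 3 (attained at k = 0)
  C[1][0] = min over k of (A[1][0] + B[0][0] = 9 + -3 = 6, A[1][1] + B[1][0] = -2 + -2 = -4) = -4 (attained at k = 1)
  C[1][1] = min over k of (A[1][0] + B[0][1] = 9 + 1 = 10, A[1][1] + B[1][1] = -2 + 3 = 1) = 1 (attained at k = 1)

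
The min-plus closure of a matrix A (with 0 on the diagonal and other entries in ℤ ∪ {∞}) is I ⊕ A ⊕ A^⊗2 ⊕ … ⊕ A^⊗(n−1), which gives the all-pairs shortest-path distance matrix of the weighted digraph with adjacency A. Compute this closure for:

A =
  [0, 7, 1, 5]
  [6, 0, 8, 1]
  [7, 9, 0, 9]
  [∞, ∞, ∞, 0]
Closure =
  [0, 7, 1, 5]
  [6, 0, 7, 1]
  [7, 9, 0, 9]
  [∞, ∞, ∞, 0]

This is the Floyd-Warshall all-pairs shortest-path computation. For each intermediate vertex k = 0, 1, …, 3, update dist[i][j] ← min(dist[i][j], dist[i][k] + dist[k][j]). The final matrix gives, for each (i, j), the minimum total weight of any directed path from i to j (possibly empty when i = j).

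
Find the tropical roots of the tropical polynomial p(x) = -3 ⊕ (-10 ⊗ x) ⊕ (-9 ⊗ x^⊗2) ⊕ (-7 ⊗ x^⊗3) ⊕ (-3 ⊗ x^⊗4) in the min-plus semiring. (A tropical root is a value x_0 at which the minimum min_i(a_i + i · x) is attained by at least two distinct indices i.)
Roots: {-4, -2, -1, 7}

Each tropical root is a break point of the lower envelope of the lines y = a_i + i · x (there are 5 lines, with slopes 0, 1, ..., 4). Only the lines that attain the minimum somewhere contribute to roots; other lines are dominated. Here the surviving (envelope) indices are i = 4, i = 3, i = 2, i = 1, i = 0.
Intersections between consecutive envelope lines give the roots: for adjacent envelope indices i < j the intersection is x = (a_i − a_j) / (j − i). Reading off the sorted break points: {-4, -2, -1, 7}.
Verification: at each break x_0, at least two indices attain the minimum of min_i(a_i + i · x_0).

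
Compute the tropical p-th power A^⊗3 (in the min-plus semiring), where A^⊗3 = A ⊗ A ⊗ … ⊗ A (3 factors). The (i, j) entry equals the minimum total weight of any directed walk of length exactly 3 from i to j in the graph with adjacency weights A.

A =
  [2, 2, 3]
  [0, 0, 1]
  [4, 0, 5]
A^⊗3 =
  [2, 2, 3]
  [0, 0, 1]
  [0, 0, 1]

Each entry (A^⊗3)_ij equals the minimum over all length-3 walks i = v_0 → v_1 → … → v_3 = j of Σ_t A[v_t][v_{t+1}]. For example, for (i, j) = (0, 2) we minimise over 9 possible intermediate vertex sequences; the minimum is 3, attained along the walk 0 → 1 → 1 → 2.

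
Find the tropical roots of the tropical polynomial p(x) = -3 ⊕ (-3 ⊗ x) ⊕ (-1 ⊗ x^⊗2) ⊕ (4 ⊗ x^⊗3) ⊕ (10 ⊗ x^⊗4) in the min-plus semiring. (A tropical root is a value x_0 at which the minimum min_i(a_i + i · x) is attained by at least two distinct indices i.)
Roots: {-6, -5, -2, 0}

Each tropical root is a break point of the lower envelope of the lines y = a_i + i · x (there are 5 lines, with slopes 0, 1, ..., 4). Only the lines that attain the minimum somewhere contribute to roots; other lines are dominated. Here the surviving (envelope) indices are i = 4, i = 3, i = 2, i = 1, i = 0.
Intersections between consecutive envelope lines give the roots: for adjacent envelope indices i < j the intersection is x = (a_i − a_j) / (j − i). Reading off the sorted break points: {-6, -5, -2, 0}.
Verification: at each break x_0, at least two indices attain the minimum of min_i(a_i + i · x_0).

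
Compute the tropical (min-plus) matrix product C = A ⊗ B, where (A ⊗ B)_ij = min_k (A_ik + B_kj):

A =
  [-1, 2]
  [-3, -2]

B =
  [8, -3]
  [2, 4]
A ⊗ B =
  [4, -4]
  [0, -6]

Apply the min-plus product entry-by-entry:
  C[0][0] = min over k of (A[0][0] + B[0][0] = -1 + 8 = 7, A[0][1] + B[1][0] = 2 + 2 = 4) = 4 (attained at k = 1)
  C[0][1] = min over k of (A[0][0] + B[0][1] = -1 + -3 = -4, A[0][1] + B[1][1] = 2 + 4 = 6) = -4 (attained at k = 0)
  C[1][0] = min over k of (A[1][0] + B[0][0] = -3 + 8 = 5, A[1][1] + B[1][0] = -2 + 2 = 0) = 0 (attained at k = 1)
  C[1][1] = min over k of (A[1][0] + B[0][1] = -3 + -3 = -6, A[1][1] + B[1][1] = -2 + 4 = 2) = -6 (attained at k = 0)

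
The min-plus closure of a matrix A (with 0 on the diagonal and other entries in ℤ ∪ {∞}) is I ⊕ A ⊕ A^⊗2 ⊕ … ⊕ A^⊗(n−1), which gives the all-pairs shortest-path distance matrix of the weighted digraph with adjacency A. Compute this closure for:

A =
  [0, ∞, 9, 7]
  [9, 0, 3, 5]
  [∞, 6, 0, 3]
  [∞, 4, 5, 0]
Closure =
  [0, 11, 9, 7]
  [9, 0, 3, 5]
  [15, 6, 0, 3]
  [13, 4, 5, 0]

This is the Floyd-Warshall all-pairs shortest-path computation. For each intermediate vertex k = 0, 1, …, 3, update dist[i][j] ← min(dist[i][j], dist[i][k] + dist[k][j]). The final matrix gives, for each (i, j), the minimum total weight of any directed path from i to j (possibly empty when i = j).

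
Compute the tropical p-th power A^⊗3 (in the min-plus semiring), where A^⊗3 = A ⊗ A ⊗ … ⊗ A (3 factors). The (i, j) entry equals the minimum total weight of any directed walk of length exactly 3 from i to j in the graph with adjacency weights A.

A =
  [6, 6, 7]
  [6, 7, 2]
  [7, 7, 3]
A^⊗3 =
  [15, 15, 11]
  [12, 12, 8]
  [13, 13, 9]

Each entry (A^⊗3)_ij equals the minimum over all length-3 walks i = v_0 → v_1 → … → v_3 = j of Σ_t A[v_t][v_{t+1}]. For example, for (i, j) = (0, 2) we minimise over 9 possible intermediate vertex sequences; the minimum is 11, attained along the walk 0 → 1 → 2 → 2.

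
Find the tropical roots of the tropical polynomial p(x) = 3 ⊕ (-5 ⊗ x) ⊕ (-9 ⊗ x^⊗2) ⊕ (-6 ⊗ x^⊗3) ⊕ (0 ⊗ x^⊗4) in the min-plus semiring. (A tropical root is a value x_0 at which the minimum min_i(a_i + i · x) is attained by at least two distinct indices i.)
Roots: {-6, -3, 4, 8}

Each tropical root is a break point of the lower envelope of the lines y = a_i + i · x (there are 5 lines, with slopes 0, 1, ..., 4). Only the lines that attain the minimum somewhere contribute to roots; other lines are dominated. Here the surviving (envelope) indices are i = 4, i = 3, i = 2, i = 1, i = 0.
Intersections between consecutive envelope lines give the roots: for adjacent envelope indices i < j the intersection is x = (a_i − a_j) / (j − i). Reading off the sorted break points: {-6, -3, 4, 8}.
Verification: at each break x_0, at least two indices attain the minimum of min_i(a_i + i · x_0).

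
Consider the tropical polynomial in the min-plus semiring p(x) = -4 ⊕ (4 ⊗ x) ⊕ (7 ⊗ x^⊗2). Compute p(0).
p(0) = -4

A tropical monomial a ⊗ x^⊗i evaluates to a + i · x. Evaluating each term at x = 0:
  Term 0 contributes -4 + 0 · 0 = -4
  Term 1 contributes 4 + 1 · 0 = 4
  Term 2 contributes 7 + 2 · 0 = 7
p(0) = ⊕ of these = min[-4, 4, 7] = -4.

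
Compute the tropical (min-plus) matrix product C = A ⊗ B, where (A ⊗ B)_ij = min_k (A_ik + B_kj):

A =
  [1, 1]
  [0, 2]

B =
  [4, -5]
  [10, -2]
A ⊗ B =
  [5, -4]
  [4, -5]

Apply the min-plus product entry-by-entry:
  C[0][0] = min over k of (A[0][0] + B[0][0] = 1 + 4 = 5, A[0][1] + B[1][0] = 1 + 10 = 11) = 5 (attained at k = 0)
  C[0][1] = min over k of (A[0][0] + B[0][1] = 1 + -5 = -4, A[0][1] + B[1][1] = 1 + -2 = -1) = -4 (attained at k = 0)
  C[1][0] = min over k of (A[1][0] + B[0][0] = 0 + 4 = 4, A[1][1] + B[1][0] = 2 + 10 = 12) = 4 (attained at k = 0)
  C[1][1] = min over k of (A[1][0] + B[0][1] = 0 + -5 = -5, A[1][1] + B[1][1] = 2 + -2 = 0) = -5 (attained at k = 0)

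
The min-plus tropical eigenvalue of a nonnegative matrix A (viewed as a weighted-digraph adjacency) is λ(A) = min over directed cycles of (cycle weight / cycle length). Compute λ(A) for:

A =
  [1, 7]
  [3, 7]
λ(A) = 1

Enumerate directed cycles and compute their means (weight / length). Sample:
  cycle 0 → 0: weight = 1, length = 1, mean = 1/1 ≈ 1.000
  cycle 1 → 1: weight = 7, length = 1, mean = 7/1 ≈ 7.000
  cycle 0 → 1 → 0: weight = 10, length = 2, mean = 10/2 ≈ 5.000
  cycle 1 → 0 → 1: weight = 10, length = 2, mean = 10/2 ≈ 5.000
Minimum mean = 1.000, attained e.g. along the cycle 0 → 0 with weight 1 and length 1. So λ(A) = 1/1 = 1.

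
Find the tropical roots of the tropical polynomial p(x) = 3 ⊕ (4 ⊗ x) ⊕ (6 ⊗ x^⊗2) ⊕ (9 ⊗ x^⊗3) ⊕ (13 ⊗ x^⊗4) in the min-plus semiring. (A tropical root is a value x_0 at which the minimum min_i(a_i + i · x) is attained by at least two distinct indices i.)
Roots: {-4, -3, -2, -1}

Each tropical root is a break point of the lower envelope of the lines y = a_i + i · x (there are 5 lines, with slopes 0, 1, ..., 4). Only the lines that attain the minimum somewhere contribute to roots; other lines are dominated. Here the surviving (envelope) indices are i = 4, i = 3, i = 2, i = 1, i = 0.
Intersections between consecutive envelope lines give the roots: for adjacent envelope indices i < j the intersection is x = (a_i − a_j) / (j − i). Reading off the sorted break points: {-4, -3, -2, -1}.
Verification: at each break x_0, at least two indices attain the minimum of min_i(a_i + i · x_0).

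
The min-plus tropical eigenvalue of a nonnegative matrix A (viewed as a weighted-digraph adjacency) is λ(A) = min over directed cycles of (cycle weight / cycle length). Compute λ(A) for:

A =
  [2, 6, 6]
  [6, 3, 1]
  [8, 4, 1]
λ(A) = 1

Enumerate directed cycles and compute their means (weight / length). Sample:
  cycle 0 → 0: weight = 2, length = 1, mean = 2/1 ≈ 2.000
  cycle 1 → 1: weight = 3, length = 1, mean = 3/1 ≈ 3.000
  cycle 2 → 2: weight = 1, length = 1, mean = 1/1 ≈ 1.000
  cycle 0 → 1 → 0: weight = 12, length = 2, mean = 12/2 ≈ 6.000
  cycle 0 → 2 → 0: weight = 14, length = 2, mean = 14/2 ≈ 7.000
  cycle 1 → 0 → 1: weight = 12, length = 2, mean = 12/2 ≈ 6.000
Minimum mean = 1.000, attained e.g. along the cycle 2 → 2 with weight 1 and length 1. So λ(A) = 1/1 = 1.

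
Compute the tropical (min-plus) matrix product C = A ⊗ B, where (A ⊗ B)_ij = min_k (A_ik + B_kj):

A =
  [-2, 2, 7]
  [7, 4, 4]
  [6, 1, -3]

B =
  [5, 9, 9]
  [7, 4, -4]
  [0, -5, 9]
A ⊗ B =
  [3, 2, -2]
  [4, -1, 0]
  [-3, -8, -3]

Apply the min-plus product entry-by-entry:
  C[0][0] = min over k of (A[0][0] + B[0][0] = -2 + 5 = 3, A[0][1] + B[1][0] = 2 + 7 = 9, A[0][2] + B[2][0] = 7 + 0 = 7) = 3 (attained at k = 0)
  C[0][1] = min over k of (A[0][0] + B[0][1] = -2 + 9 = 7, A[0][1] + B[1][1] = 2 + 4 = 6, A[0][2] + B[2][1] = 7 + -5 = 2) = 2 (attained at k = 2)
  C[0][2] = min over k of (A[0][0] + B[0][2] = -2 + 9 = 7, A[0][1] + B[1][2] = 2 + -4 = -2, A[0][2] + B[2][2] = 7 + 9 = 16) = -2 (attained at k = 1)
  C[1][0] = min over k of (A[1][0] + B[0][0] = 7 + 5 = 12, A[1][1] + B[1][0] = 4 + 7 = 11, A[1][2] + B[2][0] = 4 + 0 = 4) = 4 (attained at k = 2)
  C[1][1] = min over k of (A[1][0] + B[0][1] = 7 + 9 = 16, A[1][1] + B[1][1] = 4 + 4 = 8, A[1][2] + B[2][1] = 4 + -5 = -1) = -1 (attained at k = 2)
  C[1][2] = min over k of (A[1][0] + B[0][2] = 7 + 9 = 16, A[1][1] + B[1][2] = 4 + -4 = 0, A[1][2] + B[2][2] = 4 + 9 = 13) = 0 (attained at k = 1)
  C[2][0] = min over k of (A[2][0] + B[0][0] = 6 + 5 = 11, A[2][1] + B[1][0] = 1 + 7 = 8, A[2][2] + B[2][0] = -3 + 0 = -3) = -3 (attained at k = 2)
  C[2][1] = min over k of (A[2][0] + B[0][1] = 6 + 9 = 15, A[2][1] + B[1][1] = 1 + 4 = 5, A[2][2] + B[2][1] = -3 + -5 = -8) = -8 (attained at k = 2)
  C[2][2] = min over k of (A[2][0] + B[0][2] = 6 + 9 = 15, A[2][1] + B[1][2] = 1 + -4 = -3, A[2][2] + B[2][2] = -3 + 9 = 6) = -3 (attained at k = 1)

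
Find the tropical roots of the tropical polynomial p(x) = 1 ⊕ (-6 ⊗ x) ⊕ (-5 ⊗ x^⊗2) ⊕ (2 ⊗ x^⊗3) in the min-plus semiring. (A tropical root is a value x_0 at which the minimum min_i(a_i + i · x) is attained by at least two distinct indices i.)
Roots: {-7, -1, 7}

Each tropical root is a break point of the lower envelope of the lines y = a_i + i · x (there are 4 lines, with slopes 0, 1, ..., 3). Only the lines that attain the minimum somewhere contribute to roots; other lines are dominated. Here the surviving (envelope) indices are i = 3, i = 2, i = 1, i = 0.
Intersections between consecutive envelope lines give the roots: for adjacent envelope indices i < j the intersection is x = (a_i − a_j) / (j − i). Reading off the sorted break points: {-7, -1, 7}.
Verification: at each break x_0, at least two indices attain the minimum of min_i(a_i + i · x_0).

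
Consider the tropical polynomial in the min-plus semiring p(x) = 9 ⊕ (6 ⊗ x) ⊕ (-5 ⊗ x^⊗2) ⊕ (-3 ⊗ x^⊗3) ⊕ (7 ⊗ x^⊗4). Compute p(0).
p(0) = -5

A tropical monomial a ⊗ x^⊗i evaluates to a + i · x. Evaluating each term at x = 0:
  Term 0 contributes 9 + 0 · 0 = 9
  Term 1 contributes 6 + 1 · 0 = 6
  Term 2 contributes -5 + 2 · 0 = -5
  Term 3 contributes -3 + 3 · 0 = -3
  Term 4 contributes 7 + 4 · 0 = 7
p(0) = ⊕ of these = min[9, 6, -5, -3, 7] = -5.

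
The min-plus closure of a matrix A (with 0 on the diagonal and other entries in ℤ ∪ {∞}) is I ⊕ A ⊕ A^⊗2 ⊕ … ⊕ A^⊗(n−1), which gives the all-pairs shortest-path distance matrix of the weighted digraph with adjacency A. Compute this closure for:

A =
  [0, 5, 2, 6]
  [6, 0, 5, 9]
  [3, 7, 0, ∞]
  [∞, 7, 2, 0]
Closure =
  [0, 5, 2, 6]
  [6, 0, 5, 9]
  [3, 7, 0, 9]
  [5, 7, 2, 0]

This is the Floyd-Warshall all-pairs shortest-path computation. For each intermediate vertex k = 0, 1, …, 3, update dist[i][j] ← min(dist[i][j], dist[i][k] + dist[k][j]). The final matrix gives, for each (i, j), the minimum total weight of any directed path from i to j (possibly empty when i = j).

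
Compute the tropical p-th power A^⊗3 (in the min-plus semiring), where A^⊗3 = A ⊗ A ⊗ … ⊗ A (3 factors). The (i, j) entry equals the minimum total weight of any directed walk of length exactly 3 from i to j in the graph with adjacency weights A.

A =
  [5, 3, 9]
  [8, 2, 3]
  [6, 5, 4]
A^⊗3 =
  [12, 7, 8]
  [11, 6, 7]
  [14, 9, 10]

Each entry (A^⊗3)_ij equals the minimum over all length-3 walks i = v_0 → v_1 → … → v_3 = j of Σ_t A[v_t][v_{t+1}]. For example, for (i, j) = (0, 2) we minimise over 9 possible intermediate vertex sequences; the minimum is 8, attained along the walk 0 → 1 → 1 → 2.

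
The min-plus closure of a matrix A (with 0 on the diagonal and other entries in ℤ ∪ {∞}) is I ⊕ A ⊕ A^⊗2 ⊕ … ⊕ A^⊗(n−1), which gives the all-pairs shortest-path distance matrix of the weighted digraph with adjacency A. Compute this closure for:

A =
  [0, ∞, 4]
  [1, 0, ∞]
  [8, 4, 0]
Closure =
  [0, 8, 4]
  [1, 0, 5]
  [5, 4, 0]

This is the Floyd-Warshall all-pairs shortest-path computation. For each intermediate vertex k = 0, 1, …, 2, update dist[i][j] ← min(dist[i][j], dist[i][k] + dist[k][j]). The final matrix gives, for each (i, j), the minimum total weight of any directed path from i to j (possibly empty when i = j).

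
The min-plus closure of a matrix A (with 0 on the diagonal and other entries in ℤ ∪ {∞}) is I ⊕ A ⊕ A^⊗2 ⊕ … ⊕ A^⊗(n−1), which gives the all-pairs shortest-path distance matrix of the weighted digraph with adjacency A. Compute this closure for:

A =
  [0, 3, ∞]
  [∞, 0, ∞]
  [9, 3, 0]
Closure =
  [0, 3, ∞]
  [∞, 0, ∞]
  [9, 3, 0]

This is the Floyd-Warshall all-pairs shortest-path computation. For each intermediate vertex k = 0, 1, …, 2, update dist[i][j] ← min(dist[i][j], dist[i][k] + dist[k][j]). The final matrix gives, for each (i, j), the minimum total weight of any directed path from i to j (possibly empty when i = j).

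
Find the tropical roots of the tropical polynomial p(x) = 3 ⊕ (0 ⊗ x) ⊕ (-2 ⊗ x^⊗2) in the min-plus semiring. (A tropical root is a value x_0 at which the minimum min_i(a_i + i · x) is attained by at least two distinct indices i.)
Roots: {2, 3}

Each tropical root is a break point of the lower envelope of the lines y = a_i + i · x (there are 3 lines, with slopes 0, 1, ..., 2). Only the lines that attain the minimum somewhere contribute to roots; other lines are dominated. Here the surviving (envelope) indices are i = 2, i = 1, i = 0.
Intersections between consecutive envelope lines give the roots: for adjacent envelope indices i < j the intersection is x = (a_i − a_j) / (j − i). Reading off the sorted break points: {2, 3}.
Verification: at each break x_0, at least two indices attain the minimum of min_i(a_i + i · x_0).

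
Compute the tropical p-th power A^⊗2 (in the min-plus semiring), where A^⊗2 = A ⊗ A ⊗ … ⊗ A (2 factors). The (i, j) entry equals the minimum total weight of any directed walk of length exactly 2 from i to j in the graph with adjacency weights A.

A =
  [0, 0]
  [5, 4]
A^⊗2 =
  [0, 0]
  [5, 5]

Each entry (A^⊗2)_ij equals the minimum over all length-2 walks i = v_0 → v_1 → … → v_2 = j of Σ_t A[v_t][v_{t+1}]. For example, for (i, j) = (0, 1) we minimise over 2 possible intermediate vertex sequences; the minimum is 0, attained along the walk 0 → 0 → 1.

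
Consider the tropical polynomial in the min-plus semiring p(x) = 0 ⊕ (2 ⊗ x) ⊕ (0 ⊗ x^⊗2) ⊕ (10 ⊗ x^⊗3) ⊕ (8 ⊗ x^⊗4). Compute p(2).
p(2) = 0

A tropical monomial a ⊗ x^⊗i evaluates to a + i · x. Evaluating each term at x = 2:
  Term 0 contributes 0 + 0 · 2 = 0
  Term 1 contributes 2 + 1 · 2 = 4
  Term 2 contributes 0 + 2 · 2 = 4
  Term 3 contributes 10 + 3 · 2 = 16
  Term 4 contributes 8 + 4 · 2 = 16
p(2) = ⊕ of these = min[0, 4, 4, 16, 16] = 0.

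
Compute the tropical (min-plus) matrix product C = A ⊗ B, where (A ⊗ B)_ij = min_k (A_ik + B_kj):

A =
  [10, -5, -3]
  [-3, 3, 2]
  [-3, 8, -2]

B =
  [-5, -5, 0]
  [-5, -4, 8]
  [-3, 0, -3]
A ⊗ B =
  [-10, -9, -6]
  [-8, -8, -3]
  [-8, -8, -5]

Apply the min-plus product entry-by-entry:
  C[0][0] = min over k of (A[0][0] + B[0][0] = 10 + -5 = 5, A[0][1] + B[1][0] = -5 + -5 = -10, A[0][2] + B[2][0] = -3 + -3 = -6) = -10 (attained at k = 1)
  C[0][1] = min over k of (A[0][0] + B[0][1] = 10 + -5 = 5, A[0][1] + B[1][1] = -5 + -4 = -9, A[0][2] + B[2][1] = -3 + 0 = -3) = -9 (attained at k = 1)
  C[0][2] = min over k of (A[0][0] + B[0][2] = 10 + 0 = 10, A[0][1] + B[1][2] = -5 + 8 = 3, A[0][2] + B[2][2] = -3 + -3 = -6) = -6 (attained at k = 2)
  C[1][0] = min over k of (A[1][0] + B[0][0] = -3 + -5 = -8, A[1][1] + B[1][0] = 3 + -5 = -2, A[1][2] + B[2][0] = 2 + -3 = -1) = -8 (attained at k = 0)
  C[1][1] = min over k of (A[1][0] + B[0][1] = -3 + -5 = -8, A[1][1] + B[1][1] = 3 + -4 = -1, A[1][2] + B[2][1] = 2 + 0 = 2) = -8 (attained at k = 0)
  C[1][2] = min over k of (A[1][0] + B[0][2] = -3 + 0 = -3, A[1][1] + B[1][2] = 3 + 8 = 11, A[1][2] + B[2][2] = 2 + -3 = -1) = -3 (attained at k = 0)
  C[2][0] = min over k of (A[2][0] + B[0][0] = -3 + -5 = -8, A[2][1] + B[1][0] = 8 + -5 = 3, A[2][2] + B[2][0] = -2 + -3 = -5) = -8 (attained at k = 0)
  C[2][1] = min over k of (A[2][0] + B[0][1] = -3 + -5 = -8, A[2][1] + B[1][1] = 8 + -4 = 4, A[2][2] + B[2][1] = -2 + 0 = -2) = -8 (attained at k = 0)
  C[2][2] = min over k of (A[2][0] + B[0][2] = -3 + 0 = -3, A[2][1] + B[1][2] = 8 + 8 = 16, A[2][2] + B[2][2] = -2 + -3 = -5) = -5 (attained at k = 2)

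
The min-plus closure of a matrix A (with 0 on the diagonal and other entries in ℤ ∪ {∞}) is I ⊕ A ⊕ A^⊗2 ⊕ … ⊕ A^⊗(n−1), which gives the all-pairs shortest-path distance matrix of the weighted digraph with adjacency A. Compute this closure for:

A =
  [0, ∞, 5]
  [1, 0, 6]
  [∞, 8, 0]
Closure =
  [0, 13, 5]
  [1, 0, 6]
  [9, 8, 0]

This is the Floyd-Warshall all-pairs shortest-path computation. For each intermediate vertex k = 0, 1, …, 2, update dist[i][j] ← min(dist[i][j], dist[i][k] + dist[k][j]). The final matrix gives, for each (i, j), the minimum total weight of any directed path from i to j (possibly empty when i = j).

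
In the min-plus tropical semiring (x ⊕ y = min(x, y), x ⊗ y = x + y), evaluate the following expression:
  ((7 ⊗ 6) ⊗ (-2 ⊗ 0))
((7 ⊗ 6) ⊗ (-2 ⊗ 0)) = 11

Expand innermost to outermost. Recall ⊕ takes the minimum of its arguments and ⊗ takes their sum. Working out the expression ((7 ⊗ 6) ⊗ (-2 ⊗ 0)) gives 11.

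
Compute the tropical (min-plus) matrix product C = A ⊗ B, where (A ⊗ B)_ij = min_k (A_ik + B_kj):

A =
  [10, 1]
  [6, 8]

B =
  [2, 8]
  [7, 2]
A ⊗ B =
  [8, 3]
  [8, 10]

Apply the min-plus product entry-by-entry:
  C[0][0] = min over k of (A[0][0] + B[0][0] = 10 + 2 = 12, A[0][1] + B[1][0] = 1 + 7 = 8) = 8 (attained at k = 1)
  C[0][1] = min over k of (A[0][0] + B[0][1] = 10 + 8 = 18, A[0][1] + B[1][1] = 1 + 2 = 3) = 3 (attained at k = 1)
  C[1][0] = min over k of (A[1][0] + B[0][0] = 6 + 2 = 8, A[1][1] + B[1][0] = 8 + 7 = 15) = 8 (attained at k = 0)
  C[1][1] = min over k of (A[1][0] + B[0][1] = 6 + 8 = 14, A[1][1] + B[1][1] = 8 + 2 = 10) = 10 (attained at k = 1)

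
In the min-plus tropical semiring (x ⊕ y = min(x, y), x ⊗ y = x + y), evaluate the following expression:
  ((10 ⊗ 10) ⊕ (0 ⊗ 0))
((10 ⊗ 10) ⊕ (0 ⊗ 0)) = 0

Expand innermost to outermost. Recall ⊕ takes the minimum of its arguments and ⊗ takes their sum. Working out the expression ((10 ⊗ 10) ⊕ (0 ⊗ 0)) gives 0.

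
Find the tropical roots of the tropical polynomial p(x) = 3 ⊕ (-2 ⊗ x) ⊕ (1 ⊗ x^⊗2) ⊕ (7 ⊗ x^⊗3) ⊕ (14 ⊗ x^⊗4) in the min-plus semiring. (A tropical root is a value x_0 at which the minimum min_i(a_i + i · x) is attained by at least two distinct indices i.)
Roots: {-7, -6, -3, 5}

Each tropical root is a break point of the lower envelope of the lines y = a_i + i · x (there are 5 lines, with slopes 0, 1, ..., 4). Only the lines that attain the minimum somewhere contribute to roots; other lines are dominated. Here the surviving (envelope) indices are i = 4, i = 3, i = 2, i = 1, i = 0.
Intersections between consecutive envelope lines give the roots: for adjacent envelope indices i < j the intersection is x = (a_i − a_j) / (j − i). Reading off the sorted break points: {-7, -6, -3, 5}.
Verification: at each break x_0, at least two indices attain the minimum of min_i(a_i + i · x_0).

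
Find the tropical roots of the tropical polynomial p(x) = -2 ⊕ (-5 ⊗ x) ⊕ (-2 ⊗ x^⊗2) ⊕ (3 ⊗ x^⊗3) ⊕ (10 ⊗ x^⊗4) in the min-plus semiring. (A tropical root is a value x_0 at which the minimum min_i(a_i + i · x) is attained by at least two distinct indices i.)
Roots: {-7, -5, -3, 3}

Each tropical root is a break point of the lower envelope of the lines y = a_i + i · x (there are 5 lines, with slopes 0, 1, ..., 4). Only the lines that attain the minimum somewhere contribute to roots; other lines are dominated. Here the surviving (envelope) indices are i = 4, i = 3, i = 2, i = 1, i = 0.
Intersections between consecutive envelope lines give the roots: for adjacent envelope indices i < j the intersection is x = (a_i − a_j) / (j − i). Reading off the sorted break points: {-7, -5, -3, 3}.
Verification: at each break x_0, at least two indices attain the minimum of min_i(a_i + i · x_0).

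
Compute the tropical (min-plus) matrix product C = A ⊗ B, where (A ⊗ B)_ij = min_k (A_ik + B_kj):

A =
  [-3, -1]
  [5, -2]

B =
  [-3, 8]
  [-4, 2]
A ⊗ B =
  [-6, 1]
  [-6, 0]

Apply the min-plus product entry-by-entry:
  C[0][0] = min over k of (A[0][0] + B[0][0] = -3 + -3 = -6, A[0][1] + B[1][0] = -1 + -4 = -5) = -6 (attained at k = 0)
  C[0][1] = min over k of (A[0][0] + B[0][1] = -3 + 8 = 5, A[0][1] + B[1][1] = -1 + 2 = 1) = 1 (attained at k = 1)
  C[1][0] = min over k of (A[1][0] + B[0][0] = 5 + -3 = 2, A[1][1] + B[1][0] = -2 + -4 = -6) = -6 (attained at k = 1)
  C[1][1] = min over k of (A[1][0] + B[0][1] = 5 + 8 = 13, A[1][1] + B[1][1] = -2 + 2 = 0) = 0 (attained at k = 1)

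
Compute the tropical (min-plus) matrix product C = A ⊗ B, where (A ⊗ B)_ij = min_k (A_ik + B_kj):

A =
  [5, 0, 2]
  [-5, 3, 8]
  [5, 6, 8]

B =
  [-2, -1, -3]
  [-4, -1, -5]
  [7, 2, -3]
A ⊗ B =
  [-4, -1, -5]
  [-7, -6, -8]
  [2, 4, 1]

Apply the min-plus product entry-by-entry:
  C[0][0] = min over k of (A[0][0] + B[0][0] = 5 + -2 = 3, A[0][1] + B[1][0] = 0 + -4 = -4, A[0][2] + B[2][0] = 2 + 7 = 9) = -4 (attained at k = 1)
  C[0][1] = min over k of (A[0][0] + B[0][1] = 5 + -1 = 4, A[0][1] + B[1][1] = 0 + -1 = -1, A[0][2] + B[2][1] = 2 + 2 = 4) = -1 (attained at k = 1)
  C[0][2] = min over k of (A[0][0] + B[0][2] = 5 + -3 = 2, A[0][1] + B[1][2] = 0 + -5 = -5, A[0][2] + B[2][2] = 2 + -3 = -1) = -5 (attained at k = 1)
  C[1][0] = min over k of (A[1][0] + B[0][0] = -5 + -2 = -7, A[1][1] + B[1][0] = 3 + -4 = -1, A[1][2] + B[2][0] = 8 + 7 = 15) = -7 (attained at k = 0)
  C[1][1] = min over k of (A[1][0] + B[0][1] = -5 + -1 = -6, A[1][1] + B[1][1] = 3 + -1 = 2, A[1][2] + B[2][1] = 8 + 2 = 10) = -6 (attained at k = 0)
  C[1][2] = min over k of (A[1][0] + B[0][2] = -5 + -3 = -8, A[1][1] + B[1][2] = 3 + -5 = -2, A[1][2] + B[2][2] = 8 + -3 = 5) = -8 (attained at k = 0)
  C[2][0] = min over k of (A[2][0] + B[0][0] = 5 + -2 = 3, A[2][1] + B[1][0] = 6 + -4 = 2, A[2][2] + B[2][0] = 8 + 7 = 15) = 2 (attained at k = 1)
  C[2][1] = min over k of (A[2][0] + B[0][1] = 5 + -1 = 4, A[2][1] + B[1][1] = 6 + -1 = 5, A[2][2] + B[2][1] = 8 + 2 = 10) = 4 (attained at k = 0)
  C[2][2] = min over k of (A[2][0] + B[0][2] = 5 + -3 = 2, A[2][1] + B[1][2] = 6 + -5 = 1, A[2][2] + B[2][2] = 8 + -3 = 5) = 1 (attained at k = 1)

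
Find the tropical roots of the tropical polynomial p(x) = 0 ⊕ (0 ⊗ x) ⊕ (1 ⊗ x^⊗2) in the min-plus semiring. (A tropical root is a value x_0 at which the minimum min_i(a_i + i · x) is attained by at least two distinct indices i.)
Roots: {-1, 0}

Each tropical root is a break point of the lower envelope of the lines y = a_i + i · x (there are 3 lines, with slopes 0, 1, ..., 2). Only the lines that attain the minimum somewhere contribute to roots; other lines are dominated. Here the surviving (envelope) indices are i = 2, i = 1, i = 0.
Intersections between consecutive envelope lines give the roots: for adjacent envelope indices i < j the intersection is x = (a_i − a_j) / (j − i). Reading off the sorted break points: {-1, 0}.
Verification: at each break x_0, at least two indices attain the minimum of min_i(a_i + i · x_0).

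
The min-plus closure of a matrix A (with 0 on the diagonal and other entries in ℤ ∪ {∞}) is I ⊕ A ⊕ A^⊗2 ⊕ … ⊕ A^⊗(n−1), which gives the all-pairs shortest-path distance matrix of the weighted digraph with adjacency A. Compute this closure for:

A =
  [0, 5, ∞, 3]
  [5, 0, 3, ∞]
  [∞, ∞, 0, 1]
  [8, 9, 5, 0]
Closure =
  [0, 5, 8, 3]
  [5, 0, 3, 4]
  [9, 10, 0, 1]
  [8, 9, 5, 0]

This is the Floyd-Warshall all-pairs shortest-path computation. For each intermediate vertex k = 0, 1, …, 3, update dist[i][j] ← min(dist[i][j], dist[i][k] + dist[k][j]). The final matrix gives, for each (i, j), the minimum total weight of any directed path from i to j (possibly empty when i = j).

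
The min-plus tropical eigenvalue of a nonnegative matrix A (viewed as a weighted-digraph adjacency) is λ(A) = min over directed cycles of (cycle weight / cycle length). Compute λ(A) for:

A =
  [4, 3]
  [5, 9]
λ(A) = 4

Enumerate directed cycles and compute their means (weight / length). Sample:
  cycle 0 → 0: weight = 4, length = 1, mean = 4/1 ≈ 4.000
  cycle 1 → 1: weight = 9, length = 1, mean = 9/1 ≈ 9.000
  cycle 0 → 1 → 0: weight = 8, length = 2, mean = 8/2 ≈ 4.000
  cycle 1 → 0 → 1: weight = 8, length = 2, mean = 8/2 ≈ 4.000
Minimum mean = 4.000, attained e.g. along the cycle 0 → 0 with weight 4 and length 1. So λ(A) = 4/1 = 4.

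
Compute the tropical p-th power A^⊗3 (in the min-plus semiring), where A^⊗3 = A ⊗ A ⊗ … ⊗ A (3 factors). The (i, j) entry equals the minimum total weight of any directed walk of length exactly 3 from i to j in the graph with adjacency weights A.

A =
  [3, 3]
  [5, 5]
A^⊗3 =
  [9, 9]
  [11, 11]

Each entry (A^⊗3)_ij equals the minimum over all length-3 walks i = v_0 → v_1 → … → v_3 = j of Σ_t A[v_t][v_{t+1}]. For example, for (i, j) = (0, 1) we minimise over 4 possible intermediate vertex sequences; the minimum is 9, attained along the walk 0 → 0 → 0 → 1.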